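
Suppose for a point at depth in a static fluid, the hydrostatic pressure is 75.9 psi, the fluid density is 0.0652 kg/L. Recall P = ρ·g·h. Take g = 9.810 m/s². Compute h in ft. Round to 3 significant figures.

Solving P = ρ·g·h for h: h = P/(ρ·g).
P = 75.9 psi = 5.233×10^5 Pa; ρ = 0.0652 kg/L = 65.20 kg/m³; g = 9.810 m/s².
h = 818.2 m
818.2 m × (1 ft / 0.3048 m) = 2684 ft

2680 ft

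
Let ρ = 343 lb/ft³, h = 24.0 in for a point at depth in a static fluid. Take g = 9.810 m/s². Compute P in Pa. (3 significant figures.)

P is given directly by: P = ρgh.
ρ = 343 lb/ft³ = 5494 kg/m³; h = 24.0 in = 0.6096 m; g = 9.810 m/s².
P = 32857 Pa

32900 Pa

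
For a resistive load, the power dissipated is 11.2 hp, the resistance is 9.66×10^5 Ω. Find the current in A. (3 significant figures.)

0.0930 A

Rearranging: I = √(P/R).
P = 11.2 hp = 8352 W; R = 9.66×10^5 Ω.
I = 0.09298 A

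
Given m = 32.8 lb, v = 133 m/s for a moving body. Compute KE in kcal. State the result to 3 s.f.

31.5 kcal

Directly: KE = ½mv².
m = 32.8 lb = 14.88 kg; v = 133 m/s.
KE = 1.316×10^5 J
1.316×10^5 J × (1 kcal / 4184 J) = 31.45 kcal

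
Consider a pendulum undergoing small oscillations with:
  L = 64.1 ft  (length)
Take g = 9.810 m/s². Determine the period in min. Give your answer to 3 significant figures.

T is given directly by: T = 2π√(L/g).
L = 64.1 ft = 19.54 m; g = 9.810 m/s².
T = 8.867 s
8.867 s × (1 min / 60.00 s) = 0.1478 min

0.148 min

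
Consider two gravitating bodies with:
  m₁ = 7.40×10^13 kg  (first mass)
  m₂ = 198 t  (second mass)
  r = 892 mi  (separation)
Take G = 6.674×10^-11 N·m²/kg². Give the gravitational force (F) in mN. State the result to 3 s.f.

From Newton's law of gravitation: F = Gm₁m₂/r².
m₁ = 7.40×10^13 kg; m₂ = 198 t = 1.980×10^5 kg; r = 892 mi = 1.436×10^6 m; G = 6.674×10^-11 N·m²/kg².
F = 4.745×10^-4 N
4.745×10^-4 N × (1 mN / 0.001000 N) = 0.4745 mN

0.475 mN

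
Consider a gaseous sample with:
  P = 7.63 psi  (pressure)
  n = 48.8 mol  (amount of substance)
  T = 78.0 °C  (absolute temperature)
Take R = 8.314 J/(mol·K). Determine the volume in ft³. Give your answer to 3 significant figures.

95.6 ft³

From the ideal-gas law: V = nRT/P.
P = 7.63 psi = 52607 Pa; n = 48.8 mol; T = 78.0 °C = 351.1 K; R = 8.314 J/(mol·K).
V = 2.708 m³
2.708 m³ × (1 ft³ / 0.02832 m³) = 95.64 ft³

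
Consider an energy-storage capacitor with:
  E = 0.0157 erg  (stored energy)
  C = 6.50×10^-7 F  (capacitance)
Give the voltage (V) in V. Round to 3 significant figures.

0.0695 V

Rearranging: V = √(2E/C).
E = 0.0157 erg = 1.570×10^-9 J; C = 6.50×10^-7 F.
V = 0.06950 V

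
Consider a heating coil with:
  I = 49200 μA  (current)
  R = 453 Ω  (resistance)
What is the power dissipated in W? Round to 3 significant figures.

1.10 W

P is given directly by: P = I²R.
I = 49200 μA = 0.04920 A; R = 453 Ω.
P = 1.097 W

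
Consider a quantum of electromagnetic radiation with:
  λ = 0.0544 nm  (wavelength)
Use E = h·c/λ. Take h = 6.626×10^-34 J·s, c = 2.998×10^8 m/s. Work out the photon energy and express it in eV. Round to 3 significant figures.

Directly: E = hc/λ.
λ = 0.0544 nm = 5.440×10^-11 m; h = 6.626×10^-34 J·s; c = 2.998×10^8 m/s.
E = 3.652×10^-15 J
3.652×10^-15 J × (1 eV / 1.602×10^-19 J) = 22792 eV

22800 eV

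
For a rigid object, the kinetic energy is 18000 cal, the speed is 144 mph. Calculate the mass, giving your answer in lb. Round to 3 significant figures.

80.1 lb

Rearranging KE = ½mv² for m: m = 2·KE/v².
KE = 18000 cal = 75312 J; v = 144 mph = 64.37 m/s.
m = 36.35 kg
36.35 kg × (1 lb / 0.4536 kg) = 80.13 lb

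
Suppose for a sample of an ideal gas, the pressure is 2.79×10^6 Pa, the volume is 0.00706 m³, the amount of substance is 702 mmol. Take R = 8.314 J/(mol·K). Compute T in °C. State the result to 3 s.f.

Solving PV = nRT for T: T = PV/(nR).
P = 2.79×10^6 Pa; V = 0.00706 m³; n = 702 mmol = 0.7020 mol; R = 8.314 J/(mol·K).
T = 3375 K
3375 K − 273.15 = 3102 °C

3100 °C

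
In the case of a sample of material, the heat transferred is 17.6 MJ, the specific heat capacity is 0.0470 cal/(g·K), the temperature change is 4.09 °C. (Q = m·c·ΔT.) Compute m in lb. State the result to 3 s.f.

Rearranging Q = m·c·ΔT for m: m = Q/(c·ΔT).
Q = 17.6 MJ = 1.760×10^7 J; c = 0.0470 cal/(g·K) = 196.6 J/(kg·K); ΔT = 4.09 °C = 4.090 K.
m = 21883 kg
21883 kg × (1 lb / 0.4536 kg) = 48243 lb

48200 lb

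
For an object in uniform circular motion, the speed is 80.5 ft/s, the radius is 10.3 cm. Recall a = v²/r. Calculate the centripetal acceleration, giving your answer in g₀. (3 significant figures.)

a is given directly by: a = v²/r.
v = 80.5 ft/s = 24.54 m/s; r = 10.3 cm = 0.1030 m.
a = 5845 m/s²
5845 m/s² × (1 g₀ / 9.807 m/s²) = 596.0 g₀

596 g₀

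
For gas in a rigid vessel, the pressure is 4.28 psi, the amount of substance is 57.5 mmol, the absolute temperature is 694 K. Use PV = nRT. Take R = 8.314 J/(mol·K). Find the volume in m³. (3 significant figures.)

0.0112 m³

From the ideal-gas law: V = nRT/P.
P = 4.28 psi = 29510 Pa; n = 57.5 mmol = 0.05750 mol; T = 694 K; R = 8.314 J/(mol·K).
V = 0.01124 m³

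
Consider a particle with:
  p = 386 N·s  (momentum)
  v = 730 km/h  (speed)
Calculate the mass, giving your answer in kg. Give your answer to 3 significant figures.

Rearranging: m = p/v.
p = 386 N·s = 386.0 kg·m/s; v = 730 km/h = 202.8 m/s.
m = 1.904 kg

1.90 kg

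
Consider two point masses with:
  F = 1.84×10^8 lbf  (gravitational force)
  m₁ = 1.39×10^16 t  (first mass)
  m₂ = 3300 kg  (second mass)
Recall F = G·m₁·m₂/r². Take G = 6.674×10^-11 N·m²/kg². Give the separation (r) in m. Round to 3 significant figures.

61.2 m

From Newton's law of gravitation: r = √(G·m₁m₂/F).
F = 1.84×10^8 lbf = 8.185×10^8 N; m₁ = 1.39×10^16 t = 1.390×10^19 kg; m₂ = 3300 kg; G = 6.674×10^-11 N·m²/kg².
r = 61.16 m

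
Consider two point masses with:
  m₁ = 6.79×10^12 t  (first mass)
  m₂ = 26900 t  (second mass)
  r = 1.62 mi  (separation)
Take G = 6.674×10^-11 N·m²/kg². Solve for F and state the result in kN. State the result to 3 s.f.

1790 kN

F is given directly by: F = Gm₁m₂/r².
m₁ = 6.79×10^12 t = 6.790×10^15 kg; m₂ = 26900 t = 2.690×10^7 kg; r = 1.62 mi = 2607 m; G = 6.674×10^-11 N·m²/kg².
F = 1.793×10^6 N  (the unit combination reduces to kg·m/s² = N)
1.793×10^6 N × (1 kN / 1000 N) = 1793 kN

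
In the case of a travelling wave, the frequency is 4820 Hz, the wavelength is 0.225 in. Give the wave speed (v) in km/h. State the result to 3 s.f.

v is given directly by: v = fλ.
f = 4820 Hz; λ = 0.225 in = 0.005715 m.
v = 27.55 m/s
27.55 m/s × (1 km/h / 0.2778 m/s) = 99.17 km/h

99.2 km/h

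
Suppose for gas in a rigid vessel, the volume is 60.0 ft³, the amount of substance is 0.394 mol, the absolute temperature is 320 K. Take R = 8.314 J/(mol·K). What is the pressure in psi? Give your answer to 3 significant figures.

From the ideal-gas law: P = nRT/V.
V = 60.0 ft³ = 1.699 m³; n = 0.394 mol; T = 320 K; R = 8.314 J/(mol·K).
P = 617.0 Pa  (the unit combination reduces to kg/(m·s²) = Pa)
617.0 Pa × (1 psi / 6895 Pa) = 0.08948 psi

0.0895 psi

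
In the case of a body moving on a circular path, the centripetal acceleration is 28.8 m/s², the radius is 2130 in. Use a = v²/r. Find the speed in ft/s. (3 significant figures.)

130 ft/s

Rearranging a = v²/r for v: v = √(a·r).
a = 28.8 m/s²; r = 2130 in = 54.10 m.
v = 39.47 m/s
39.47 m/s × (1 ft/s / 0.3048 m/s) = 129.5 ft/s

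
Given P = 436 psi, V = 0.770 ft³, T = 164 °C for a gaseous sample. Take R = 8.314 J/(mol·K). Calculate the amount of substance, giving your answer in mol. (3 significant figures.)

Rearranging: n = PV/(RT).
P = 436 psi = 3.006×10^6 Pa; V = 0.770 ft³ = 0.02180 m³; T = 164 °C = 437.1 K; R = 8.314 J/(mol·K).
n = 18.03 mol

18.0 mol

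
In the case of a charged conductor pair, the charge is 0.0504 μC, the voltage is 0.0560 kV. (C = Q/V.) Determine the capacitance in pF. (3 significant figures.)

C is given directly by: C = Q/V.
Q = 0.0504 μC = 5.040×10^-8 C; V = 0.0560 kV = 56.00 V.
C = 9.000×10^-10 F
9.000×10^-10 F × (1 pF / 1.000×10^-12 F) = 900.0 pF

900 pF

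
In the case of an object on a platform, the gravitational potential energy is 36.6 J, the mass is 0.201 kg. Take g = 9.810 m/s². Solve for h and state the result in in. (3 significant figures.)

731 in

Rearranging: h = PE/(m·g).
PE = 36.6 J; m = 0.201 kg; g = 9.810 m/s².
h = 18.56 m
18.56 m × (1 in / 0.02540 m) = 730.8 in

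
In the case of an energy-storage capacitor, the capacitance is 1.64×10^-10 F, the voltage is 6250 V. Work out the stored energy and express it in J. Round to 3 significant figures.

E is given directly by: E = ½CV².
C = 1.64×10^-10 F; V = 6250 V.
E = 0.003203 J  (the unit combination reduces to kg·m²/s² = J)

0.00320 J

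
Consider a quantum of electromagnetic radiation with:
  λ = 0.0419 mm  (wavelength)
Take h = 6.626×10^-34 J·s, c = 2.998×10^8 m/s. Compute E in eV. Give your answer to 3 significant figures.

0.0296 eV

E is given directly by: E = hc/λ.
λ = 0.0419 mm = 4.190×10^-5 m; h = 6.626×10^-34 J·s; c = 2.998×10^8 m/s.
E = 4.741×10^-21 J  (the unit combination reduces to kg·m²/s² = J)
4.741×10^-21 J × (1 eV / 1.602×10^-19 J) = 0.02959 eV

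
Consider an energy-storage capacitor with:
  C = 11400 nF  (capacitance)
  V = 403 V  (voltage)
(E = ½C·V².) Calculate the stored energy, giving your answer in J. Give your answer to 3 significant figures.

0.926 J

Directly: E = ½CV².
C = 11400 nF = 1.140×10^-5 F; V = 403 V.
E = 0.9257 J  (the unit combination reduces to kg·m²/s² = J)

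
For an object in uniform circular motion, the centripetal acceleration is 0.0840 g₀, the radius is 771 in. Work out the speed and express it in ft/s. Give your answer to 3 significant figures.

13.2 ft/s

Rearranging: v = √(a·r).
a = 0.0840 g₀ = 0.8238 m/s²; r = 771 in = 19.58 m.
v = 4.016 m/s
4.016 m/s × (1 ft/s / 0.3048 m/s) = 13.18 ft/s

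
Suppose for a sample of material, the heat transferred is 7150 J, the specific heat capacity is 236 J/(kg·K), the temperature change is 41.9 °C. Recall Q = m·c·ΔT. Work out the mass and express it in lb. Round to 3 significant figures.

1.59 lb

Rearranging Q = m·c·ΔT for m: m = Q/(c·ΔT).
Q = 7150 J; c = 236 J/(kg·K); ΔT = 41.9 °C = 41.90 K.
m = 0.7231 kg
0.7231 kg × (1 lb / 0.4536 kg) = 1.594 lb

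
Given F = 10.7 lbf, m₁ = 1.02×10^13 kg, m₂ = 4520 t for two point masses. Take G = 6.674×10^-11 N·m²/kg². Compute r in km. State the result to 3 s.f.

8.04 km

From Newton's law of gravitation: r = √(G·m₁m₂/F).
F = 10.7 lbf = 47.60 N; m₁ = 1.02×10^13 kg; m₂ = 4520 t = 4.520×10^6 kg; G = 6.674×10^-11 N·m²/kg².
r = 8040 m
8040 m × (1 km / 1000 m) = 8.040 km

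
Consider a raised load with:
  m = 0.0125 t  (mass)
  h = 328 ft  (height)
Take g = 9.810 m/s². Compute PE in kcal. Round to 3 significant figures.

2.93 kcal

Directly: PE = mgh.
m = 0.0125 t = 12.50 kg; h = 328 ft = 99.97 m; g = 9.810 m/s².
PE = 12259 J
12259 J × (1 kcal / 4184 J) = 2.930 kcal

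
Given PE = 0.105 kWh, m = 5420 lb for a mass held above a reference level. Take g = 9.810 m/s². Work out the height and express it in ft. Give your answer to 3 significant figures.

51.4 ft

Rearranging PE = m·g·h for h: h = PE/(m·g).
PE = 0.105 kWh = 3.780×10^5 J; m = 5420 lb = 2458 kg; g = 9.810 m/s².
h = 15.67 m
15.67 m × (1 ft / 0.3048 m) = 51.42 ft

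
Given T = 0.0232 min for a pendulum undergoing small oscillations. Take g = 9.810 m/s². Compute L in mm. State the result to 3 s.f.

481 mm

Rearranging T = 2π√(L/g) for L: L = g·(T/2π)².
T = 0.0232 min = 1.392 s; g = 9.810 m/s².
L = 0.4815 m
0.4815 m × (1 mm / 0.001000 m) = 481.5 mm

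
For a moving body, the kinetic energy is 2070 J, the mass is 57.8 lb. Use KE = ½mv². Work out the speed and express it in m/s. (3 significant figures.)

Rearranging KE = ½mv² for v: v = √(2·KE/m).
KE = 2070 J; m = 57.8 lb = 26.22 kg.
v = 12.57 m/s

12.6 m/s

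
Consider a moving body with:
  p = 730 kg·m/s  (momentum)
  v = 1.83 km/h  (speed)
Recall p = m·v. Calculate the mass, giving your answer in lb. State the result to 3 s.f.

Rearranging: m = p/v.
p = 730 kg·m/s; v = 1.83 km/h = 0.5083 m/s.
m = 1436 kg
1436 kg × (1 lb / 0.4536 kg) = 3166 lb

3170 lb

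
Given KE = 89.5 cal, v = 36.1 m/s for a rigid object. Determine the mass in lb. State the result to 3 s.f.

1.27 lb

Rearranging: m = 2·KE/v².
KE = 89.5 cal = 374.5 J; v = 36.1 m/s.
m = 0.5747 kg
0.5747 kg × (1 lb / 0.4536 kg) = 1.267 lb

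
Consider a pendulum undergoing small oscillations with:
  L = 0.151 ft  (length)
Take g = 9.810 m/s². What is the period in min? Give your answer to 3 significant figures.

Directly: T = 2π√(L/g).
L = 0.151 ft = 0.04602 m; g = 9.810 m/s².
T = 0.4304 s
0.4304 s × (1 min / 60.00 s) = 0.007173 min

0.00717 min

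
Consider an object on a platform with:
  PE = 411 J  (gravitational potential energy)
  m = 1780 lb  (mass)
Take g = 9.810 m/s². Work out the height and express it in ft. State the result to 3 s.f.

Rearranging PE = m·g·h for h: h = PE/(m·g).
PE = 411 J; m = 1780 lb = 807.4 kg; g = 9.810 m/s².
h = 0.05189 m
0.05189 m × (1 ft / 0.3048 m) = 0.1702 ft

0.170 ft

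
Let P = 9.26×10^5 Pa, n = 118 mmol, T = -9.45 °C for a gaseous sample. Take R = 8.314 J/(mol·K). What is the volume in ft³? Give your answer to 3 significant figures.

0.00987 ft³

Solving PV = nRT for V: V = nRT/P.
P = 9.26×10^5 Pa; n = 118 mmol = 0.1180 mol; T = -9.45 °C = 263.7 K; R = 8.314 J/(mol·K).
V = 2.794×10^-4 m³
2.794×10^-4 m³ × (1 ft³ / 0.02832 m³) = 0.009866 ft³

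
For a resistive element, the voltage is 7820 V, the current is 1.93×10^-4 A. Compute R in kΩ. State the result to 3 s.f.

40500 kΩ

Rearranging V = I·R for R: R = V/I.
V = 7820 V; I = 1.93×10^-4 A.
R = 4.052×10^7 Ω
4.052×10^7 Ω × (1 kΩ / 1000 Ω) = 40518 kΩ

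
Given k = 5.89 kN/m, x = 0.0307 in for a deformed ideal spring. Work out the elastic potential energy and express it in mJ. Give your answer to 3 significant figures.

1.79 mJ

U is given directly by: U = ½kx².
k = 5.89 kN/m = 5890 N/m; x = 0.0307 in = 7.798×10^-4 m.
U = 0.001791 J
0.001791 J × (1 mJ / 0.001000 J) = 1.791 mJ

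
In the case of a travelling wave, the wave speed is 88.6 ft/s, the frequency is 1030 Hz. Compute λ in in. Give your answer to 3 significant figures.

1.03 in

Rearranging: λ = v/f.
v = 88.6 ft/s = 27.01 m/s; f = 1030 Hz.
λ = 0.02622 m
0.02622 m × (1 in / 0.02540 m) = 1.032 in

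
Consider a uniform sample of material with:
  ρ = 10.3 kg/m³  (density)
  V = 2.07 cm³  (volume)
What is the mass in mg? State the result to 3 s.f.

Solving ρ = m/V for m: m = ρV.
ρ = 10.3 kg/m³; V = 2.07 cm³ = 2.070×10^-6 m³.
m = 2.132×10^-5 kg
2.132×10^-5 kg × (1 mg / 1.000×10^-6 kg) = 21.32 mg

21.3 mg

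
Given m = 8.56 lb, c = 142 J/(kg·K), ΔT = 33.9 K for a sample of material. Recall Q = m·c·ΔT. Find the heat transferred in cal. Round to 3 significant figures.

4470 cal

Q is given directly by: Q = mcΔT.
m = 8.56 lb = 3.883 kg; c = 142 J/(kg·K); ΔT = 33.9 K.
Q = 18691 J  (the unit combination reduces to kg·m²/s² = J)
18691 J × (1 cal / 4.184 J) = 4467 cal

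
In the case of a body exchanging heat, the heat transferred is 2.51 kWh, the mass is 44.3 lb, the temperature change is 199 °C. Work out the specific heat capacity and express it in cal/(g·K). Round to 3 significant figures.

Rearranging Q = m·c·ΔT for c: c = Q/(m·ΔT).
Q = 2.51 kWh = 9.036×10^6 J; m = 44.3 lb = 20.09 kg; ΔT = 199 °C = 199.0 K.
c = 2260 J/(kg·K)
2260 J/(kg·K) × (1 cal/(g·K) / 4184 J/(kg·K)) = 0.5401 cal/(g·K)

0.540 cal/(g·K)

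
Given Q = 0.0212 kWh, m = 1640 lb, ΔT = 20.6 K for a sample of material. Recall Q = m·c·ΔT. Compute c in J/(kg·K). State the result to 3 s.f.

4.98 J/(kg·K)

Rearranging Q = m·c·ΔT for c: c = Q/(m·ΔT).
Q = 0.0212 kWh = 76320 J; m = 1640 lb = 743.9 kg; ΔT = 20.6 K.
c = 4.980 J/(kg·K)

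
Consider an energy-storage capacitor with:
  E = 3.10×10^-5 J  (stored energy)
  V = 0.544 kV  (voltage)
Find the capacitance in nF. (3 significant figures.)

Rearranging E = ½C·V² for C: C = 2E/V².
E = 3.10×10^-5 J; V = 0.544 kV = 544.0 V.
C = 2.095×10^-10 F
2.095×10^-10 F × (1 nF / 1.000×10^-9 F) = 0.2095 nF

0.210 nF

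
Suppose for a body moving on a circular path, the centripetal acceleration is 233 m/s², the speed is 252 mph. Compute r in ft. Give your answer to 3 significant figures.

Rearranging a = v²/r for r: r = v²/a.
a = 233 m/s²; v = 252 mph = 112.7 m/s.
r = 54.47 m
54.47 m × (1 ft / 0.3048 m) = 178.7 ft

179 ft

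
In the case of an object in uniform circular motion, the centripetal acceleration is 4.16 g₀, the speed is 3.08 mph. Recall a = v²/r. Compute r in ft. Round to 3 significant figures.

Solving a = v²/r for r: r = v²/a.
a = 4.16 g₀ = 40.80 m/s²; v = 3.08 mph = 1.377 m/s.
r = 0.04647 m
0.04647 m × (1 ft / 0.3048 m) = 0.1525 ft

0.152 ft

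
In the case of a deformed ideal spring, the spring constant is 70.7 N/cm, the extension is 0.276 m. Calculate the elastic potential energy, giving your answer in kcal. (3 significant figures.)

0.0644 kcal

Directly: U = ½kx².
k = 70.7 N/cm = 7070 N/m; x = 0.276 m.
U = 269.3 J  (the unit combination reduces to kg·m²/s² = J)
269.3 J × (1 kcal / 4184 J) = 0.06436 kcal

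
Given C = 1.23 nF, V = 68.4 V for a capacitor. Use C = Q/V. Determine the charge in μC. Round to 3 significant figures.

0.0841 μC

Rearranging C = Q/V for Q: Q = CV.
C = 1.23 nF = 1.230×10^-9 F; V = 68.4 V.
Q = 8.413×10^-8 C
8.413×10^-8 C × (1 μC / 1.000×10^-6 C) = 0.08413 μC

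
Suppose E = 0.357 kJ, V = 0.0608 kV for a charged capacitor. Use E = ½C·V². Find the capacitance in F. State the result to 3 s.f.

0.193 F

Rearranging E = ½C·V² for C: C = 2E/V².
E = 0.357 kJ = 357.0 J; V = 0.0608 kV = 60.80 V.
C = 0.1931 F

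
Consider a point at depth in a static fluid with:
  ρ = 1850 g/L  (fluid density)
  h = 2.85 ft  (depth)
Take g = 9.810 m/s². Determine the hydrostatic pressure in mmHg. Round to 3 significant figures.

118 mmHg

P is given directly by: P = ρgh.
ρ = 1850 g/L = 1850 kg/m³; h = 2.85 ft = 0.8687 m; g = 9.810 m/s².
P = 15765 Pa
15765 Pa × (1 mmHg / 133.3 Pa) = 118.2 mmHg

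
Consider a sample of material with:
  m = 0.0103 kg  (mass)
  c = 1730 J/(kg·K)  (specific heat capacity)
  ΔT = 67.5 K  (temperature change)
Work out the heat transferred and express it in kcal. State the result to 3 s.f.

Directly: Q = mcΔT.
m = 0.0103 kg; c = 1730 J/(kg·K); ΔT = 67.5 K.
Q = 1203 J  (the unit combination reduces to kg·m²/s² = J)
1203 J × (1 kcal / 4184 J) = 0.2875 kcal

0.287 kcal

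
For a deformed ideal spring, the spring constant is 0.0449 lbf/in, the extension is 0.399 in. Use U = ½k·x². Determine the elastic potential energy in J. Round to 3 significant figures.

4.04×10^-4 J

Directly: U = ½kx².
k = 0.0449 lbf/in = 7.863 N/m; x = 0.399 in = 0.01013 m.
U = 4.038×10^-4 J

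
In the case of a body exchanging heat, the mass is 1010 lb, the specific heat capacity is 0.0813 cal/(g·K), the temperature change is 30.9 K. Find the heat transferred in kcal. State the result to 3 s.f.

Directly: Q = mcΔT.
m = 1010 lb = 458.1 kg; c = 0.0813 cal/(g·K) = 340.2 J/(kg·K); ΔT = 30.9 K.
Q = 4.815×10^6 J
4.815×10^6 J × (1 kcal / 4184 J) = 1151 kcal

1150 kcal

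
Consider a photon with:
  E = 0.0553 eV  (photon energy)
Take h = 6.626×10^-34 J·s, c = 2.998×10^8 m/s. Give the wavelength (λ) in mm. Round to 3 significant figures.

Rearranging: λ = hc/E.
E = 0.0553 eV = 8.860×10^-21 J; h = 6.626×10^-34 J·s; c = 2.998×10^8 m/s.
λ = 2.242×10^-5 m
2.242×10^-5 m × (1 mm / 0.001000 m) = 0.02242 mm

0.0224 mm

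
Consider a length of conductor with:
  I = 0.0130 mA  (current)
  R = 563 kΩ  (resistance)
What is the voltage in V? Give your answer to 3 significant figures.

From Ohm's law: V = IR.
I = 0.0130 mA = 1.300×10^-5 A; R = 563 kΩ = 5.630×10^5 Ω.
V = 7.319 V

7.32 V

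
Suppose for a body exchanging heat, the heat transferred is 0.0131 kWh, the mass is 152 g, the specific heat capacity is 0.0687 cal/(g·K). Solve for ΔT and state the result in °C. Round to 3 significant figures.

Rearranging: ΔT = Q/(m·c).
Q = 0.0131 kWh = 47160 J; m = 152 g = 0.1520 kg; c = 0.0687 cal/(g·K) = 287.4 J/(kg·K).
ΔT = 1079 K
Since 1 °C = 1 K, 1079 °C.

1080 °C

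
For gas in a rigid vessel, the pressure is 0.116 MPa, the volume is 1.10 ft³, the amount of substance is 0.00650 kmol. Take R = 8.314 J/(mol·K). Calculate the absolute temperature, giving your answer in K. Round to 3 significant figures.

66.9 K

Rearranging: T = PV/(nR).
P = 0.116 MPa = 1.160×10^5 Pa; V = 1.10 ft³ = 0.03115 m³; n = 0.00650 kmol = 6.500 mol; R = 8.314 J/(mol·K).
T = 66.86 K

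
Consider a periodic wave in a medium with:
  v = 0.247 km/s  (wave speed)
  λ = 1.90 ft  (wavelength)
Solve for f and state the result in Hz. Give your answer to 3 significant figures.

Rearranging: f = v/λ.
v = 0.247 km/s = 247.0 m/s; λ = 1.90 ft = 0.5791 m.
f = 426.5 Hz

427 Hz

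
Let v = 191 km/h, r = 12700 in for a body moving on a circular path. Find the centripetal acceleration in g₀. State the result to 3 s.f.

Directly: a = v²/r.
v = 191 km/h = 53.06 m/s; r = 12700 in = 322.6 m.
a = 8.726 m/s²
8.726 m/s² × (1 g₀ / 9.807 m/s²) = 0.8898 g₀

0.890 g₀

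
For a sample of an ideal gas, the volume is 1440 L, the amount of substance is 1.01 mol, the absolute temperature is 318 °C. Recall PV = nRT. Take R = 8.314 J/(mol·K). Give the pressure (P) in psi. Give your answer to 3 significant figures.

0.500 psi

P is given directly by: P = nRT/V.
V = 1440 L = 1.440 m³; n = 1.01 mol; T = 318 °C = 591.1 K; R = 8.314 J/(mol·K).
P = 3447 Pa
3447 Pa × (1 psi / 6895 Pa) = 0.5000 psi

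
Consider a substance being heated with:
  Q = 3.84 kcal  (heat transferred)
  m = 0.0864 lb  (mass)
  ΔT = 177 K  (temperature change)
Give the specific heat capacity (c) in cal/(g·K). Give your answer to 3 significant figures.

0.554 cal/(g·K)

Solving Q = m·c·ΔT for c: c = Q/(m·ΔT).
Q = 3.84 kcal = 16067 J; m = 0.0864 lb = 0.03919 kg; ΔT = 177 K.
c = 2316 J/(kg·K)
2316 J/(kg·K) × (1 cal/(g·K) / 4184 J/(kg·K)) = 0.5536 cal/(g·K)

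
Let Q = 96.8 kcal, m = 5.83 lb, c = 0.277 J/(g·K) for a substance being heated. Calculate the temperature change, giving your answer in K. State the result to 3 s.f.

Solving Q = m·c·ΔT for ΔT: ΔT = Q/(m·c).
Q = 96.8 kcal = 4.050×10^5 J; m = 5.83 lb = 2.644 kg; c = 0.277 J/(g·K) = 277.0 J/(kg·K).
ΔT = 552.9 K

553 K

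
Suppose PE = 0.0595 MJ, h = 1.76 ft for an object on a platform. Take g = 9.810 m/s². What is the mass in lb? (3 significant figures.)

24900 lb

Rearranging PE = m·g·h for m: m = PE/(g·h).
PE = 0.0595 MJ = 59500 J; h = 1.76 ft = 0.5364 m; g = 9.810 m/s².
m = 11306 kg
11306 kg × (1 lb / 0.4536 kg) = 24926 lb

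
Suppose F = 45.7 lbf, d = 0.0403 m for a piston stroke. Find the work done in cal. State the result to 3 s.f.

1.96 cal

W is given directly by: W = F·d.
F = 45.7 lbf = 203.3 N; d = 0.0403 m.
W = 8.192 J
8.192 J × (1 cal / 4.184 J) = 1.958 cal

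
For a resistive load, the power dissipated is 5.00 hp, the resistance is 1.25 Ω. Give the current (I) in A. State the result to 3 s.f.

54.6 A

Solving P = I²R for I: I = √(P/R).
P = 5.00 hp = 3728 W; R = 1.25 Ω.
I = 54.62 A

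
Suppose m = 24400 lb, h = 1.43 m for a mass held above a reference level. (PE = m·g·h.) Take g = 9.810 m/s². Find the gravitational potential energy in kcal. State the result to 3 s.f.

37.1 kcal

PE is given directly by: PE = mgh.
m = 24400 lb = 11068 kg; h = 1.43 m; g = 9.810 m/s².
PE = 1.553×10^5 J  (the unit combination reduces to kg·m²/s² = J)
1.553×10^5 J × (1 kcal / 4184 J) = 37.11 kcal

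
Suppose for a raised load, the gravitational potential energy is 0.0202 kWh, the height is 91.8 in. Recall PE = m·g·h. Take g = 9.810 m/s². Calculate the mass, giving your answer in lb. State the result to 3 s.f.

Solving PE = m·g·h for m: m = PE/(g·h).
PE = 0.0202 kWh = 72720 J; h = 91.8 in = 2.332 m; g = 9.810 m/s².
m = 3179 kg
3179 kg × (1 lb / 0.4536 kg) = 7009 lb

7010 lb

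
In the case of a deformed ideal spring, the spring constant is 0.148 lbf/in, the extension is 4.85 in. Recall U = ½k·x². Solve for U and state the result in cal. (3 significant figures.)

0.0470 cal

Directly: U = ½kx².
k = 0.148 lbf/in = 25.92 N/m; x = 4.85 in = 0.1232 m.
U = 0.1967 J  (the unit combination reduces to kg·m²/s² = J)
0.1967 J × (1 cal / 4.184 J) = 0.04700 cal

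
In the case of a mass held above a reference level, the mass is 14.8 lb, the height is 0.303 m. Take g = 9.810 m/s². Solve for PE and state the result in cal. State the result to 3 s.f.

PE is given directly by: PE = mgh.
m = 14.8 lb = 6.713 kg; h = 0.303 m; g = 9.810 m/s².
PE = 19.95 J  (the unit combination reduces to kg·m²/s² = J)
19.95 J × (1 cal / 4.184 J) = 4.769 cal

4.77 cal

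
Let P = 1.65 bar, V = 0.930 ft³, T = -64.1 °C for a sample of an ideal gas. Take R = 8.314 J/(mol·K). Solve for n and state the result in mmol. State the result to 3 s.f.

2500 mmol

Rearranging PV = nRT for n: n = PV/(RT).
P = 1.65 bar = 1.650×10^5 Pa; V = 0.930 ft³ = 0.02633 m³; T = -64.1 °C = 209.0 K; R = 8.314 J/(mol·K).
n = 2.500 mol
2.500 mol × (1 mmol / 0.001000 mol) = 2500 mmol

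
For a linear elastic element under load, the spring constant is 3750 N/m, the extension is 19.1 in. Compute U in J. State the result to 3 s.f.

441 J

Directly: U = ½kx².
k = 3750 N/m; x = 19.1 in = 0.4851 m.
U = 441.3 J  (the unit combination reduces to kg·m²/s² = J)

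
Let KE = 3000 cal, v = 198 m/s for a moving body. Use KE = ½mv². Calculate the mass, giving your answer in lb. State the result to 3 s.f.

1.41 lb

Rearranging: m = 2·KE/v².
KE = 3000 cal = 12552 J; v = 198 m/s.
m = 0.6403 kg
0.6403 kg × (1 lb / 0.4536 kg) = 1.412 lb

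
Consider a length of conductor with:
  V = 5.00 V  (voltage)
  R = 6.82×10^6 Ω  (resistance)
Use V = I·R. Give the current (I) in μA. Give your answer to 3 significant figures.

Rearranging: I = V/R.
V = 5.00 V; R = 6.82×10^6 Ω.
I = 7.331×10^-7 A
7.331×10^-7 A × (1 μA / 1.000×10^-6 A) = 0.7331 μA

0.733 μA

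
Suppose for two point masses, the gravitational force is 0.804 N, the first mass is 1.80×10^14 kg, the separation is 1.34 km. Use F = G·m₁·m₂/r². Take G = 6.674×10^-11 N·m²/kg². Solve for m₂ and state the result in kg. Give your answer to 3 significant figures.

From Newton's law of gravitation: m₂ = F·r²/(G·m₁).
F = 0.804 N; m₁ = 1.80×10^14 kg; r = 1.34 km = 1340 m; G = 6.674×10^-11 N·m²/kg².
m₂ = 120.2 kg

120 kg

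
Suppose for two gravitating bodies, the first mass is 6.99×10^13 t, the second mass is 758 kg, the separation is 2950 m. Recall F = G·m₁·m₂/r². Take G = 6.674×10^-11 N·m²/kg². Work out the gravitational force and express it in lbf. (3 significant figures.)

From Newton's law of gravitation: F = Gm₁m₂/r².
m₁ = 6.99×10^13 t = 6.990×10^16 kg; m₂ = 758 kg; r = 2950 m; G = 6.674×10^-11 N·m²/kg².
F = 406.3 N  (the unit combination reduces to kg·m/s² = N)
406.3 N × (1 lbf / 4.448 N) = 91.35 lbf

91.3 lbf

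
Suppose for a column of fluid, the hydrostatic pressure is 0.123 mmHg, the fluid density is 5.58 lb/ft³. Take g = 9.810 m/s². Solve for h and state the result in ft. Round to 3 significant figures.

0.0614 ft

Rearranging P = ρ·g·h for h: h = P/(ρ·g).
P = 0.123 mmHg = 16.40 Pa; ρ = 5.58 lb/ft³ = 89.38 kg/m³; g = 9.810 m/s².
h = 0.01870 m
0.01870 m × (1 ft / 0.3048 m) = 0.06136 ft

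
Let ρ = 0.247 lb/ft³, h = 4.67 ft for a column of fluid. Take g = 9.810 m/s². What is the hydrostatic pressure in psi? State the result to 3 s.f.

0.00801 psi

P is given directly by: P = ρgh.
ρ = 0.247 lb/ft³ = 3.957 kg/m³; h = 4.67 ft = 1.423 m; g = 9.810 m/s².
P = 55.25 Pa
55.25 Pa × (1 psi / 6895 Pa) = 0.008013 psi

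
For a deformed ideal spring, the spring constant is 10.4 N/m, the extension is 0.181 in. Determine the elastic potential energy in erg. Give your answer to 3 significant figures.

U is given directly by: U = ½kx².
k = 10.4 N/m; x = 0.181 in = 0.004597 m.
U = 1.099×10^-4 J  (the unit combination reduces to kg·m²/s² = J)
1.099×10^-4 J × (1 erg / 1.000×10^-7 J) = 1099 erg

1100 erg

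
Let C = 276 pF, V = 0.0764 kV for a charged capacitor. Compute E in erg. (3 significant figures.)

E is given directly by: E = ½CV².
C = 276 pF = 2.760×10^-10 F; V = 0.0764 kV = 76.40 V.
E = 8.055×10^-7 J
8.055×10^-7 J × (1 erg / 1.000×10^-7 J) = 8.055 erg

8.06 erg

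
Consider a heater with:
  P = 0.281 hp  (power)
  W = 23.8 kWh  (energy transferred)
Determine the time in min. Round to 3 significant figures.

6810 min

Solving P = W/t for t: t = W/P.
P = 0.281 hp = 209.5 W; W = 23.8 kWh = 8.568×10^7 J.
t = 4.089×10^5 s
4.089×10^5 s × (1 min / 60.00 s) = 6815 min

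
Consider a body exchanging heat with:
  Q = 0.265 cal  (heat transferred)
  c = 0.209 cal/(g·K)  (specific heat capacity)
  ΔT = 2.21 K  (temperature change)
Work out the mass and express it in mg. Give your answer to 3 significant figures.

574 mg

Solving Q = m·c·ΔT for m: m = Q/(c·ΔT).
Q = 0.265 cal = 1.109 J; c = 0.209 cal/(g·K) = 874.5 J/(kg·K); ΔT = 2.21 K.
m = 5.737×10^-4 kg
5.737×10^-4 kg × (1 mg / 1.000×10^-6 kg) = 573.7 mg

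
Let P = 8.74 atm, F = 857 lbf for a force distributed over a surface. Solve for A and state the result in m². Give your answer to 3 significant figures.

Rearranging P = F/A for A: A = F/P.
P = 8.74 atm = 8.856×10^5 Pa; F = 857 lbf = 3812 N.
A = 0.004305 m²

0.00430 m²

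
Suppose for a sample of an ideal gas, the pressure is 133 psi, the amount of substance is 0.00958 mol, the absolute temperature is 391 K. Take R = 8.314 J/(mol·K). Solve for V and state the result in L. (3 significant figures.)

From the ideal-gas law: V = nRT/P.
P = 133 psi = 9.170×10^5 Pa; n = 0.00958 mol; T = 391 K; R = 8.314 J/(mol·K).
V = 3.396×10^-5 m³
3.396×10^-5 m³ × (1 L / 0.001000 m³) = 0.03396 L

0.0340 L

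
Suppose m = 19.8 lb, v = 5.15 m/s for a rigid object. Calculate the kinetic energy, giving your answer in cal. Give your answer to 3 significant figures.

KE is given directly by: KE = ½mv².
m = 19.8 lb = 8.981 kg; v = 5.15 m/s.
KE = 119.1 J
119.1 J × (1 cal / 4.184 J) = 28.47 cal

28.5 cal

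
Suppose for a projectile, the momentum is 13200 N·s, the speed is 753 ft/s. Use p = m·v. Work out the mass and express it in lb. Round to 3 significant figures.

Rearranging p = m·v for m: m = p/v.
p = 13200 N·s = 13200 kg·m/s; v = 753 ft/s = 229.5 m/s.
m = 57.51 kg
57.51 kg × (1 lb / 0.4536 kg) = 126.8 lb

127 lb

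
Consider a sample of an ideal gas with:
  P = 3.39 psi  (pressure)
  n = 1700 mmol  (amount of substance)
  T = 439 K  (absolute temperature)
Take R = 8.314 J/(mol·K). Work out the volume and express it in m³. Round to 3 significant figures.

From the ideal-gas law: V = nRT/P.
P = 3.39 psi = 23373 Pa; n = 1700 mmol = 1.700 mol; T = 439 K; R = 8.314 J/(mol·K).
V = 0.2655 m³

0.265 m³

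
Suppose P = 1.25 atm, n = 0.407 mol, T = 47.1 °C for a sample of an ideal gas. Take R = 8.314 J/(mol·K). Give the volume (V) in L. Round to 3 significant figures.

Solving PV = nRT for V: V = nRT/P.
P = 1.25 atm = 1.267×10^5 Pa; n = 0.407 mol; T = 47.1 °C = 320.2 K; R = 8.314 J/(mol·K).
V = 0.008556 m³
0.008556 m³ × (1 L / 0.001000 m³) = 8.556 L

8.56 L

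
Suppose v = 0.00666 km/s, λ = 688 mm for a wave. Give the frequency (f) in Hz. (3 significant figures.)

Solving v = f·λ for f: f = v/λ.
v = 0.00666 km/s = 6.660 m/s; λ = 688 mm = 0.6880 m.
f = 9.680 Hz

9.68 Hz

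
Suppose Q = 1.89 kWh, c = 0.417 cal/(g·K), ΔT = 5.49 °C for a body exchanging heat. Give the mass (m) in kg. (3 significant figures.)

710 kg

Rearranging: m = Q/(c·ΔT).
Q = 1.89 kWh = 6.804×10^6 J; c = 0.417 cal/(g·K) = 1745 J/(kg·K); ΔT = 5.49 °C = 5.490 K.
m = 710.3 kg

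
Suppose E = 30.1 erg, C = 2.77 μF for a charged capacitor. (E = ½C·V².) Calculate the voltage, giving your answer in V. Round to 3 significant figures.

Rearranging: V = √(2E/C).
E = 30.1 erg = 3.010×10^-6 J; C = 2.77 μF = 2.770×10^-6 F.
V = 1.474 V  (the unit combination reduces to kg·m²/(A·s³) = V)

1.47 V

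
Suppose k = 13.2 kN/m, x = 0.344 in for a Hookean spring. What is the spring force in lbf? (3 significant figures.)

25.9 lbf

From Hooke's law: F = kx.
k = 13.2 kN/m = 13200 N/m; x = 0.344 in = 0.008738 m.
F = 115.3 N  (the unit combination reduces to kg·m/s² = N)
115.3 N × (1 lbf / 4.448 N) = 25.93 lbf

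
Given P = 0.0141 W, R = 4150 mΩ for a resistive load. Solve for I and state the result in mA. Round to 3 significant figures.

Solving P = I²R for I: I = √(P/R).
P = 0.0141 W; R = 4150 mΩ = 4.150 Ω.
I = 0.05829 A
0.05829 A × (1 mA / 0.001000 A) = 58.29 mA

58.3 mA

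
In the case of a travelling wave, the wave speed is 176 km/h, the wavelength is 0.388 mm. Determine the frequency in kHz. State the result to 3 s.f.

126 kHz

Solving v = f·λ for f: f = v/λ.
v = 176 km/h = 48.89 m/s; λ = 0.388 mm = 3.880×10^-4 m.
f = 1.260×10^5 Hz
1.260×10^5 Hz × (1 kHz / 1000 Hz) = 126.0 kHz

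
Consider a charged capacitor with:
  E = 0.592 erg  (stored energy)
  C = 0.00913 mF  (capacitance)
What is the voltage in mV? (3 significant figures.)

114 mV

Rearranging: V = √(2E/C).
E = 0.592 erg = 5.920×10^-8 J; C = 0.00913 mF = 9.130×10^-6 F.
V = 0.1139 V
0.1139 V × (1 mV / 0.001000 V) = 113.9 mV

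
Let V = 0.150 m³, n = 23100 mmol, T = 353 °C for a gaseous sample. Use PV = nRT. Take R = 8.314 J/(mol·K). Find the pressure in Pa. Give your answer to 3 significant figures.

From the ideal-gas law: P = nRT/V.
V = 0.150 m³; n = 23100 mmol = 23.10 mol; T = 353 °C = 626.1 K; R = 8.314 J/(mol·K).
P = 8.017×10^5 Pa

8.02×10^5 Pa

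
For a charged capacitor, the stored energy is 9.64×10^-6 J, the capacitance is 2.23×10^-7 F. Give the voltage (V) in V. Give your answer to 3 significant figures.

Rearranging: V = √(2E/C).
E = 9.64×10^-6 J; C = 2.23×10^-7 F.
V = 9.298 V  (the unit combination reduces to kg·m²/(A·s³) = V)

9.30 V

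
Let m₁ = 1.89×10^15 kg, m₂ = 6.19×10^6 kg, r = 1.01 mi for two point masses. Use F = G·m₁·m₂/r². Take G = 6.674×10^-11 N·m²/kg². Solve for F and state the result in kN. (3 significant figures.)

Directly: F = Gm₁m₂/r².
m₁ = 1.89×10^15 kg; m₂ = 6.19×10^6 kg; r = 1.01 mi = 1625 m; G = 6.674×10^-11 N·m²/kg².
F = 2.955×10^5 N  (the unit combination reduces to kg·m/s² = N)
2.955×10^5 N × (1 kN / 1000 N) = 295.5 kN

296 kN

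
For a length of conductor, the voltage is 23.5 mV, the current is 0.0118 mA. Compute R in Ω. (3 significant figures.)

From Ohm's law: R = V/I.
V = 23.5 mV = 0.02350 V; I = 0.0118 mA = 1.180×10^-5 A.
R = 1992 Ω

1990 Ω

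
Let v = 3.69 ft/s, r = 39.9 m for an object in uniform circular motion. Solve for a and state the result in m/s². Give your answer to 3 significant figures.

0.0317 m/s²

Directly: a = v²/r.
v = 3.69 ft/s = 1.125 m/s; r = 39.9 m.
a = 0.03170 m/s²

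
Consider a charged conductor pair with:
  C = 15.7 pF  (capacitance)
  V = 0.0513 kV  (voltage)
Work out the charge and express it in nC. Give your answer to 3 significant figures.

0.805 nC

Solving C = Q/V for Q: Q = CV.
C = 15.7 pF = 1.570×10^-11 F; V = 0.0513 kV = 51.30 V.
Q = 8.054×10^-10 C
8.054×10^-10 C × (1 nC / 1.000×10^-9 C) = 0.8054 nC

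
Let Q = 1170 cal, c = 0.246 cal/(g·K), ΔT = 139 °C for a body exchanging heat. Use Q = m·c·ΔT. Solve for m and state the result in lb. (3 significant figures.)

Rearranging Q = m·c·ΔT for m: m = Q/(c·ΔT).
Q = 1170 cal = 4895 J; c = 0.246 cal/(g·K) = 1029 J/(kg·K); ΔT = 139 °C = 139.0 K.
m = 0.03422 kg
0.03422 kg × (1 lb / 0.4536 kg) = 0.07543 lb

0.0754 lb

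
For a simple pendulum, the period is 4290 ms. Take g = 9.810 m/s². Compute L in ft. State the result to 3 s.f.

15.0 ft

Rearranging: L = g·(T/2π)².
T = 4290 ms = 4.290 s; g = 9.810 m/s².
L = 4.573 m
4.573 m × (1 ft / 0.3048 m) = 15.00 ft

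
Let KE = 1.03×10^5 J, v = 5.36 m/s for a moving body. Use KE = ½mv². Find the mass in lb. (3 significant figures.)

Rearranging: m = 2·KE/v².
KE = 1.03×10^5 J; v = 5.36 m/s.
m = 7170 kg
7170 kg × (1 lb / 0.4536 kg) = 15808 lb

15800 lb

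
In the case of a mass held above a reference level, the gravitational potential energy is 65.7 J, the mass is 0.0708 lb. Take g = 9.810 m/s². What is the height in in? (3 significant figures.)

8210 in

Solving PE = m·g·h for h: h = PE/(m·g).
PE = 65.7 J; m = 0.0708 lb = 0.03211 kg; g = 9.810 m/s².
h = 208.5 m
208.5 m × (1 in / 0.02540 m) = 8210 in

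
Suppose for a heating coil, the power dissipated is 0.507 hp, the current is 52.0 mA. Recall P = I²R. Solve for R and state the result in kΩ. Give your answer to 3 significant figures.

Solving P = I²R for R: R = P/I².
P = 0.507 hp = 378.1 W; I = 52.0 mA = 0.05200 A.
R = 1.398×10^5 Ω
1.398×10^5 Ω × (1 kΩ / 1000 Ω) = 139.8 kΩ

140 kΩ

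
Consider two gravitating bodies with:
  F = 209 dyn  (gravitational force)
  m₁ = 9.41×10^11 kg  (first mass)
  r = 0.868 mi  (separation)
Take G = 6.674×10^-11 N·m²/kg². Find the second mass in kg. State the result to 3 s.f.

64.9 kg

From Newton's law of gravitation: m₂ = F·r²/(G·m₁).
F = 209 dyn = 0.002090 N; m₁ = 9.41×10^11 kg; r = 0.868 mi = 1397 m; G = 6.674×10^-11 N·m²/kg².
m₂ = 64.94 kg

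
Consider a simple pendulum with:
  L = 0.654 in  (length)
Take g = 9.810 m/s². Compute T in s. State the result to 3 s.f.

0.259 s

Directly: T = 2π√(L/g).
L = 0.654 in = 0.01661 m; g = 9.810 m/s².
T = 0.2586 s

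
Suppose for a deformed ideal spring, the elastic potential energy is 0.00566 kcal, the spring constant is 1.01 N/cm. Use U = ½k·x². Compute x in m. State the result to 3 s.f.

0.685 m

Solving U = ½k·x² for x: x = √(2U/k).
U = 0.00566 kcal = 23.68 J; k = 1.01 N/cm = 101.0 N/m.
x = 0.6848 m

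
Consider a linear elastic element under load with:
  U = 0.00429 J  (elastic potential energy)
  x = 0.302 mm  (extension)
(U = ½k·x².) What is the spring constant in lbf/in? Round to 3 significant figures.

537 lbf/in

Rearranging U = ½k·x² for k: k = 2U/x².
U = 0.00429 J; x = 0.302 mm = 3.020×10^-4 m.
k = 94075 N/m
94075 N/m × (1 lbf/in / 175.1 N/m) = 537.2 lbf/in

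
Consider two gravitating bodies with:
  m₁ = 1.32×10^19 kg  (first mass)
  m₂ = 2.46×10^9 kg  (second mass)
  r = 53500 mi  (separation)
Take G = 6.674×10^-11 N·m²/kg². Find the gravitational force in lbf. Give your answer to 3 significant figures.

From Newton's law of gravitation: F = Gm₁m₂/r².
m₁ = 1.32×10^19 kg; m₂ = 2.46×10^9 kg; r = 53500 mi = 8.610×10^7 m; G = 6.674×10^-11 N·m²/kg².
F = 292.3 N
292.3 N × (1 lbf / 4.448 N) = 65.72 lbf

65.7 lbf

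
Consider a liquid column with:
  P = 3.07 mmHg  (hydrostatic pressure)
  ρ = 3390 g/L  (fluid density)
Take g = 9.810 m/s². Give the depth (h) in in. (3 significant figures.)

0.485 in

Rearranging: h = P/(ρ·g).
P = 3.07 mmHg = 409.3 Pa; ρ = 3390 g/L = 3390 kg/m³; g = 9.810 m/s².
h = 0.01231 m
0.01231 m × (1 in / 0.02540 m) = 0.4845 in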